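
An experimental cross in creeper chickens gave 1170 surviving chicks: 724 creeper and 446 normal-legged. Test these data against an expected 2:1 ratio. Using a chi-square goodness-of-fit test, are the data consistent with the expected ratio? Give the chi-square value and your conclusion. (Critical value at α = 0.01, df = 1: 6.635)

12.062; not consistent

Total ratio parts = 3. Expected numbers out of 1170:
  creeper: 1170 × 2/3 = 780
  normal-legged: 1170 × 1/3 = 390
χ² = Σ (O − E)² / E
  creeper: (724 − 780)² / 780 = 4.0205
  normal-legged: (446 − 390)² / 390 = 8.0410
χ² = 4.0205 + 8.0410 = 12.0615 ≈ 12.062
Degrees of freedom = 2 − 1 = 1; critical value at α = 0.01 is 6.635.
Since 12.062 > 6.635, we reject the null hypothesis — the data do not fit the 2:1 ratio.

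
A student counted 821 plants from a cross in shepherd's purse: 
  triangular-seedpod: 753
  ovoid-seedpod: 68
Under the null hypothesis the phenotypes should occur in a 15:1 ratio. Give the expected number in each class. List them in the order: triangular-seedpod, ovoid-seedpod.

The 15:1 ratio has 16 parts, so with N = 821 the expected counts are:
  triangular-seedpod: 821 × 15/16 = 769.6875
  ovoid-seedpod: 821 × 1/16 = 51.3125

769.6875, 51.3125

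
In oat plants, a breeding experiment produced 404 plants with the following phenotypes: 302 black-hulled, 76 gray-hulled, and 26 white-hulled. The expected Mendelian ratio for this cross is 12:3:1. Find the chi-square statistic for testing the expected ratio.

0.026

Total ratio parts = 16. Expected numbers out of 404:
  black-hulled: 404 × 12/16 = 303
  gray-hulled: 404 × 3/16 = 75.75
  white-hulled: 404 × 1/16 = 25.25
χ² = Σ (O − E)² / E
  black-hulled: (302 − 303)² / 303 = 0.0033
  gray-hulled: (76 − 75.75)² / 75.75 = 0.0008
  white-hulled: (26 − 25.25)² / 25.25 = 0.0223
χ² = 0.0033 + 0.0008 + 0.0223 = 0.0264 ≈ 0.026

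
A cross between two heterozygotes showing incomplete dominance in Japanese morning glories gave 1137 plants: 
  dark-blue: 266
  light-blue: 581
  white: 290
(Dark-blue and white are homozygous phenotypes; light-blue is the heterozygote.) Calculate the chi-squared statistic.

1.563

With incomplete dominance, a heterozygote × heterozygote cross gives a 1:2:1 phenotypic ratio.
Under the 1:2:1 hypothesis (Σ ratio = 4, N = 1137):
  dark-blue: 1137 × 1/4 = 284.25
  light-blue: 1137 × 2/4 = 568.5
  white: 1137 × 1/4 = 284.25
χ² = Σ (O − E)² / E
  dark-blue: (266 − 284.25)² / 284.25 = 1.1717
  light-blue: (581 − 568.5)² / 568.5 = 0.2748
  white: (290 − 284.25)² / 284.25 = 0.1163
χ² = 1.1717 + 0.2748 + 0.1163 = 1.5628 ≈ 1.563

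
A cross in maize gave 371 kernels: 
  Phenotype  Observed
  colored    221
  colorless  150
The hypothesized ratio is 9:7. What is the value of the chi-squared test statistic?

1.660

Total ratio parts = 16. Expected numbers out of 371:
  colored: 371 × 9/16 = 208.6875
  colorless: 371 × 7/16 = 162.3125
χ² = Σ (O − E)² / E
  colored: (221 − 208.6875)² / 208.6875 = 0.7264
  colorless: (150 − 162.3125)² / 162.3125 = 0.9340
χ² = 0.7264 + 0.9340 = 1.6604 ≈ 1.660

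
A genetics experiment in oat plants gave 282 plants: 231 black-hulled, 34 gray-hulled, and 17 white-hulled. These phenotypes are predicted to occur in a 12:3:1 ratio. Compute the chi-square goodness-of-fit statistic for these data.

8.558

Under the 12:3:1 hypothesis (Σ ratio = 16, N = 282):
  black-hulled: 282 × 12/16 = 211.5
  gray-hulled: 282 × 3/16 = 52.875
  white-hulled: 282 × 1/16 = 17.625
χ² = Σ (O − E)² / E
  black-hulled: (231 − 211.5)² / 211.5 = 1.7979
  gray-hulled: (34 − 52.875)² / 52.875 = 6.7379
  white-hulled: (17 − 17.625)² / 17.625 = 0.0222
χ² = 1.7979 + 6.7379 + 0.0222 = 8.558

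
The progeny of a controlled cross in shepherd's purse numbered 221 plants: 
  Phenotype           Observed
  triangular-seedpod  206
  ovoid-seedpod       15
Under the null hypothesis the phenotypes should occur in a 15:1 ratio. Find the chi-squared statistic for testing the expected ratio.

Total ratio parts = 16. Expected numbers out of 221:
  triangular-seedpod: 221 × 15/16 = 207.1875
  ovoid-seedpod: 221 × 1/16 = 13.8125
χ² = Σ (O − E)² / E
  triangular-seedpod: (206 − 207.1875)² / 207.1875 = 0.0068
  ovoid-seedpod: (15 − 13.8125)² / 13.8125 = 0.1021
χ² = 0.0068 + 0.1021 = 0.1089 ≈ 0.109

0.109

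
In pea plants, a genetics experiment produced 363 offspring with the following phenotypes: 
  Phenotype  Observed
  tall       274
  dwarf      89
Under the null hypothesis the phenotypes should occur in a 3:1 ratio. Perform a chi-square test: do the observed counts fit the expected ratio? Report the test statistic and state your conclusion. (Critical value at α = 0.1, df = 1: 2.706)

Expected counts for N = 363 under a 3:1 ratio (total parts = 4):
  tall: 363 × 3/4 = 272.25
  dwarf: 363 × 1/4 = 90.75
χ² = Σ (O − E)² / E
  tall: (274 − 272.25)² / 272.25 = 0.0112
  dwarf: (89 − 90.75)² / 90.75 = 0.0337
χ² = 0.0112 + 0.0337 = 0.0449 ≈ 0.045
Degrees of freedom = 2 − 1 = 1; critical value at α = 0.1 is 2.706.
Since 0.045 < 2.706, we fail to reject the null hypothesis — the data are consistent with the 3:1 ratio.

0.045; consistent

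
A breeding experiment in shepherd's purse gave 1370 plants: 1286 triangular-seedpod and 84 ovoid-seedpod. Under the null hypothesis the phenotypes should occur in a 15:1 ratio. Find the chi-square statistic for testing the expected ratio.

Under the 15:1 hypothesis (Σ ratio = 16, N = 1370):
  triangular-seedpod: 1370 × 15/16 = 1284.375
  ovoid-seedpod: 1370 × 1/16 = 85.625
χ² = Σ (O − E)² / E
  triangular-seedpod: (1286 − 1284.375)² / 1284.375 = 0.0021
  ovoid-seedpod: (84 − 85.625)² / 85.625 = 0.0308
χ² = 0.0021 + 0.0308 = 0.0329 ≈ 0.033

0.033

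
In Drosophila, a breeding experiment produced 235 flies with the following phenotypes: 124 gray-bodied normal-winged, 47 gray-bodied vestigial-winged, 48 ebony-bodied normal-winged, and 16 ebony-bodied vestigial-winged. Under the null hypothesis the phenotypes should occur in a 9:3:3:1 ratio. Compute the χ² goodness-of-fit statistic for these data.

Under the 9:3:3:1 hypothesis (Σ ratio = 16, N = 235):
  gray-bodied normal-winged: 235 × 9/16 = 132.1875
  gray-bodied vestigial-winged: 235 × 3/16 = 44.0625
  ebony-bodied normal-winged: 235 × 3/16 = 44.0625
  ebony-bodied vestigial-winged: 235 × 1/16 = 14.6875
χ² = Σ (O − E)² / E
  gray-bodied normal-winged: (124 − 132.1875)² / 132.1875 = 0.5071
  gray-bodied vestigial-winged: (47 − 44.0625)² / 44.0625 = 0.1958
  ebony-bodied normal-winged: (48 − 44.0625)² / 44.0625 = 0.3519
  ebony-bodied vestigial-winged: (16 − 14.6875)² / 14.6875 = 0.1173
χ² = 0.5071 + 0.1958 + 0.3519 + 0.1173 = 1.1721 ≈ 1.172

1.172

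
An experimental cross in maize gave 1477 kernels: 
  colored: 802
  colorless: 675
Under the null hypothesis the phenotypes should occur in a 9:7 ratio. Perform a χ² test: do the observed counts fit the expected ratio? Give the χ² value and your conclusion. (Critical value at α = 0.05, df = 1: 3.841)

Under the 9:7 hypothesis (Σ ratio = 16, N = 1477):
  colored: 1477 × 9/16 = 830.8125
  colorless: 1477 × 7/16 = 646.1875
χ² = Σ (O − E)² / E
  colored: (802 − 830.8125)² / 830.8125 = 0.9992
  colorless: (675 − 646.1875)² / 646.1875 = 1.2847
χ² = 0.9992 + 1.2847 = 2.2839 ≈ 2.284
Degrees of freedom = 2 − 1 = 1; critical value at α = 0.05 is 3.841.
Since 2.284 < 3.841, we fail to reject the null hypothesis — the data are consistent with the 9:7 ratio.

2.284; consistent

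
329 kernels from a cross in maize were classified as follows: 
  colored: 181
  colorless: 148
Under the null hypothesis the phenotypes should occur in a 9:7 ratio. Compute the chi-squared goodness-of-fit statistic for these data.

Expected counts for N = 329 under a 9:7 ratio (total parts = 16):
  colored: 329 × 9/16 = 185.0625
  colorless: 329 × 7/16 = 143.9375
χ² = Σ (O − E)² / E
  colored: (181 − 185.0625)² / 185.0625 = 0.0892
  colorless: (148 − 143.9375)² / 143.9375 = 0.1147
χ² = 0.0892 + 0.1147 = 0.2039 ≈ 0.204

0.204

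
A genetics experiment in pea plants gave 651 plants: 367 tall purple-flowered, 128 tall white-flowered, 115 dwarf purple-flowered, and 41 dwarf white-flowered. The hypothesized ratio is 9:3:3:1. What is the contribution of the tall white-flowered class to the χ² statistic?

0.289

Expected counts for N = 651 under a 9:3:3:1 ratio (total parts = 16):
  tall purple-flowered: 651 × 9/16 = 366.1875
  tall white-flowered: 651 × 3/16 = 122.0625
  dwarf purple-flowered: 651 × 3/16 = 122.0625
  dwarf white-flowered: 651 × 1/16 = 40.6875
Contribution of tall white-flowered: (128 − 122.0625)² / 122.0625 = 0.2888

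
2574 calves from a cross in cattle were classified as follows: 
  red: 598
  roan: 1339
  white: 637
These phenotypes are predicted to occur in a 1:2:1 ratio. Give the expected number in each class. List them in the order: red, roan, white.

643.5, 1287, 643.5

Under the 1:2:1 hypothesis (Σ ratio = 4, N = 2574):
  red: 2574 × 1/4 = 643.5
  roan: 2574 × 2/4 = 1287
  white: 2574 × 1/4 = 643.5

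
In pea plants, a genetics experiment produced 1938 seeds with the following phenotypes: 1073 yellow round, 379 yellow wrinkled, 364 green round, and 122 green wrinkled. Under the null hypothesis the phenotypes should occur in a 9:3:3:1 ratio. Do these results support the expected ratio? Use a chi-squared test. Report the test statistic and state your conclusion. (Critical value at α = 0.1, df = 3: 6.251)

Total ratio parts = 16. Expected numbers out of 1938:
  yellow round: 1938 × 9/16 = 1090.125
  yellow wrinkled: 1938 × 3/16 = 363.375
  green round: 1938 × 3/16 = 363.375
  green wrinkled: 1938 × 1/16 = 121.125
χ² = Σ (O − E)² / E
  yellow round: (1073 − 1090.125)² / 1090.125 = 0.2690
  yellow wrinkled: (379 − 363.375)² / 363.375 = 0.6719
  green round: (364 − 363.375)² / 363.375 = 0.0011
  green wrinkled: (122 − 121.125)² / 121.125 = 0.0063
χ² = 0.2690 + 0.6719 + 0.0011 + 0.0063 = 0.9483 ≈ 0.948
Degrees of freedom = 4 − 1 = 3; critical value at α = 0.1 is 6.251.
Since 0.948 < 6.251, we fail to reject the null hypothesis — the data are consistent with the 9:3:3:1 ratio.

0.948; consistent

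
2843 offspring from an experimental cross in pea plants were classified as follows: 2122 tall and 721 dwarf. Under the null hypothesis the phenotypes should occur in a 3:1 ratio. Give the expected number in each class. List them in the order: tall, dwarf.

Expected counts for N = 2843 under a 3:1 ratio (total parts = 4):
  tall: 2843 × 3/4 = 2132.25
  dwarf: 2843 × 1/4 = 710.75

2132.25, 710.75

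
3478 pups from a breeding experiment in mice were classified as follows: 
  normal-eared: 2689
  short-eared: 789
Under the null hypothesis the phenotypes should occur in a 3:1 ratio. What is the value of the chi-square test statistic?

The 3:1 ratio has 4 parts, so with N = 3478 the expected counts are:
  normal-eared: 3478 × 3/4 = 2608.5
  short-eared: 3478 × 1/4 = 869.5
χ² = Σ (O − E)² / E
  normal-eared: (2689 − 2608.5)² / 2608.5 = 2.4843
  short-eared: (789 − 869.5)² / 869.5 = 7.4528
χ² = 2.4843 + 7.4528 = 9.9371 ≈ 9.937

9.937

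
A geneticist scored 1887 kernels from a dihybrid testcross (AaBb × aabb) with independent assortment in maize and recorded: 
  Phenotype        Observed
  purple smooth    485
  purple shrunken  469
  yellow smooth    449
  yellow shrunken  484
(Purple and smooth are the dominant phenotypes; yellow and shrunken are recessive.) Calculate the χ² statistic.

A dihybrid testcross with independent assortment gives a 1:1:1:1 ratio.
Under the 1:1:1:1 hypothesis (Σ ratio = 4, N = 1887):
  purple smooth: 1887 × 1/4 = 471.75
  purple shrunken: 1887 × 1/4 = 471.75
  yellow smooth: 1887 × 1/4 = 471.75
  yellow shrunken: 1887 × 1/4 = 471.75
χ² = Σ (O − E)² / E
  purple smooth: (485 − 471.75)² / 471.75 = 0.3722
  purple shrunken: (469 − 471.75)² / 471.75 = 0.0160
  yellow smooth: (449 − 471.75)² / 471.75 = 1.0971
  yellow shrunken: (484 − 471.75)² / 471.75 = 0.3181
χ² = 0.3722 + 0.0160 + 1.0971 + 0.3181 = 1.8034 ≈ 1.803

1.803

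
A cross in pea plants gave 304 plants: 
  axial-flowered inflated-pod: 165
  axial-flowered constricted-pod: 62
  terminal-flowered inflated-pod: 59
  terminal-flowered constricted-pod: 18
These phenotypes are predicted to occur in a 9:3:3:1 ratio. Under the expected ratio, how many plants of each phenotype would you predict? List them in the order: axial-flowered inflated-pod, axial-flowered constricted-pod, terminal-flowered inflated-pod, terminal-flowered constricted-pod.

171, 57, 57, 19

The 9:3:3:1 ratio has 16 parts, so with N = 304 the expected counts are:
  axial-flowered inflated-pod: 304 × 9/16 = 171
  axial-flowered constricted-pod: 304 × 3/16 = 57
  terminal-flowered inflated-pod: 304 × 3/16 = 57
  terminal-flowered constricted-pod: 304 × 1/16 = 19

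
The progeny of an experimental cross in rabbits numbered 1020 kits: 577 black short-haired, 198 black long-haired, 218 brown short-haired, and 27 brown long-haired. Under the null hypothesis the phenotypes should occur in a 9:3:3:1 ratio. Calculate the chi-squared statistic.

25.183

Total ratio parts = 16. Expected numbers out of 1020:
  black short-haired: 1020 × 9/16 = 573.75
  black long-haired: 1020 × 3/16 = 191.25
  brown short-haired: 1020 × 3/16 = 191.25
  brown long-haired: 1020 × 1/16 = 63.75
χ² = Σ (O − E)² / E
  black short-haired: (577 − 573.75)² / 573.75 = 0.0184
  black long-haired: (198 − 191.25)² / 191.25 = 0.2382
  brown short-haired: (218 − 191.25)² / 191.25 = 3.7415
  brown long-haired: (27 − 63.75)² / 63.75 = 21.1853
χ² = 0.0184 + 0.2382 + 3.7415 + 21.1853 = 25.1834 ≈ 25.183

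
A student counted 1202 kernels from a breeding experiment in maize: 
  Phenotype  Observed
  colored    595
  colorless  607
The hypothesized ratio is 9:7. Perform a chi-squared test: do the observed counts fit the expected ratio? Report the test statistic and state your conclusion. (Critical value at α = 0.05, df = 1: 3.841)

22.249; not consistent

The 9:7 ratio has 16 parts, so with N = 1202 the expected counts are:
  colored: 1202 × 9/16 = 676.125
  colorless: 1202 × 7/16 = 525.875
χ² = Σ (O − E)² / E
  colored: (595 − 676.125)² / 676.125 = 9.7338
  colorless: (607 − 525.875)² / 525.875 = 12.5149
χ² = 9.7338 + 12.5149 = 22.2487 ≈ 22.249
Degrees of freedom = 2 − 1 = 1; critical value at α = 0.05 is 3.841.
Since 22.249 > 3.841, we reject the null hypothesis — the data do not fit the 9:7 ratio.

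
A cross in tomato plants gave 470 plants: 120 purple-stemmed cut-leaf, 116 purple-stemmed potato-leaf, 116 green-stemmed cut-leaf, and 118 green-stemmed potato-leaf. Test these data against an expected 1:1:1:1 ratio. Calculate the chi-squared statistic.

Expected counts for N = 470 under a 1:1:1:1 ratio (total parts = 4):
  purple-stemmed cut-leaf: 470 × 1/4 = 117.5
  purple-stemmed potato-leaf: 470 × 1/4 = 117.5
  green-stemmed cut-leaf: 470 × 1/4 = 117.5
  green-stemmed potato-leaf: 470 × 1/4 = 117.5
χ² = Σ (O − E)² / E
  purple-stemmed cut-leaf: (120 − 117.5)² / 117.5 = 0.0532
  purple-stemmed potato-leaf: (116 − 117.5)² / 117.5 = 0.0191
  green-stemmed cut-leaf: (116 − 117.5)² / 117.5 = 0.0191
  green-stemmed potato-leaf: (118 − 117.5)² / 117.5 = 0.0021
χ² = 0.0532 + 0.0191 + 0.0191 + 0.0021 = 0.0935 ≈ 0.094

0.094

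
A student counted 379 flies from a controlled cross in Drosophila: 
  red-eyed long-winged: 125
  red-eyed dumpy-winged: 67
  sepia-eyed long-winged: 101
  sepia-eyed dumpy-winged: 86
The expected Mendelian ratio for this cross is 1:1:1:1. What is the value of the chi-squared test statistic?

The 1:1:1:1 ratio has 4 parts, so with N = 379 the expected counts are:
  red-eyed long-winged: 379 × 1/4 = 94.75
  red-eyed dumpy-winged: 379 × 1/4 = 94.75
  sepia-eyed long-winged: 379 × 1/4 = 94.75
  sepia-eyed dumpy-winged: 379 × 1/4 = 94.75
χ² = Σ (O − E)² / E
  red-eyed long-winged: (125 − 94.75)² / 94.75 = 9.6577
  red-eyed dumpy-winged: (67 − 94.75)² / 94.75 = 8.1273
  sepia-eyed long-winged: (101 − 94.75)² / 94.75 = 0.4123
  sepia-eyed dumpy-winged: (86 − 94.75)² / 94.75 = 0.8080
χ² = 9.6577 + 8.1273 + 0.4123 + 0.8080 = 19.0053 ≈ 19.005

19.005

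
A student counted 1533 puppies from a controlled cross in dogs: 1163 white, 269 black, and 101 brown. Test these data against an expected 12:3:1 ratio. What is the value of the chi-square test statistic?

Under the 12:3:1 hypothesis (Σ ratio = 16, N = 1533):
  white: 1533 × 12/16 = 1149.75
  black: 1533 × 3/16 = 287.4375
  brown: 1533 × 1/16 = 95.8125
χ² = Σ (O − E)² / E
  white: (1163 − 1149.75)² / 1149.75 = 0.1527
  black: (269 − 287.4375)² / 287.4375 = 1.1827
  brown: (101 − 95.8125)² / 95.8125 = 0.2809
χ² = 0.1527 + 1.1827 + 0.2809 = 1.6163 ≈ 1.616

1.616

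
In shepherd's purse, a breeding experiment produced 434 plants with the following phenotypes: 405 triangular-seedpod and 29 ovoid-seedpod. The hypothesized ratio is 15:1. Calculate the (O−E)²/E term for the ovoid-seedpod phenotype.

Under the 15:1 hypothesis (Σ ratio = 16, N = 434):
  triangular-seedpod: 434 × 15/16 = 406.875
  ovoid-seedpod: 434 × 1/16 = 27.125
Contribution of ovoid-seedpod: (29 − 27.125)² / 27.125 = 0.1296

0.130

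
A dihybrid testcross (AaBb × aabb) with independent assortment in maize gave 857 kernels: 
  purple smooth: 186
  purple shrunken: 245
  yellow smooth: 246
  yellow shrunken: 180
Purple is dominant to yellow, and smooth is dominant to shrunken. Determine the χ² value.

A dihybrid testcross with independent assortment gives a 1:1:1:1 ratio.
Total ratio parts = 4. Expected numbers out of 857:
  purple smooth: 857 × 1/4 = 214.25
  purple shrunken: 857 × 1/4 = 214.25
  yellow smooth: 857 × 1/4 = 214.25
  yellow shrunken: 857 × 1/4 = 214.25
χ² = Σ (O − E)² / E
  purple smooth: (186 − 214.25)² / 214.25 = 3.7249
  purple shrunken: (245 − 214.25)² / 214.25 = 4.4134
  yellow smooth: (246 − 214.25)² / 214.25 = 4.7051
  yellow shrunken: (180 − 214.25)² / 214.25 = 5.4752
χ² = 3.7249 + 4.4134 + 4.7051 + 5.4752 = 18.3186 ≈ 18.319

18.319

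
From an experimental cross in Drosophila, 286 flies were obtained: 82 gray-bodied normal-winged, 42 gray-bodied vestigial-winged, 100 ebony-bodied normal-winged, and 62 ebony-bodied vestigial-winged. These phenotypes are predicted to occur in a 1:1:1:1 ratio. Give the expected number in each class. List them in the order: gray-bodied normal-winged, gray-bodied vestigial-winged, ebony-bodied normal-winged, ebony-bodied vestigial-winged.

The 1:1:1:1 ratio has 4 parts, so with N = 286 the expected counts are:
  gray-bodied normal-winged: 286 × 1/4 = 71.5
  gray-bodied vestigial-winged: 286 × 1/4 = 71.5
  ebony-bodied normal-winged: 286 × 1/4 = 71.5
  ebony-bodied vestigial-winged: 286 × 1/4 = 71.5

71.5, 71.5, 71.5, 71.5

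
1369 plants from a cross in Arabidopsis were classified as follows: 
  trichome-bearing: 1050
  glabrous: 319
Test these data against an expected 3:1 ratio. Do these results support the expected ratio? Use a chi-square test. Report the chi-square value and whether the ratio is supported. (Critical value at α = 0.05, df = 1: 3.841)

Expected counts for N = 1369 under a 3:1 ratio (total parts = 4):
  trichome-bearing: 1369 × 3/4 = 1026.75
  glabrous: 1369 × 1/4 = 342.25
χ² = Σ (O − E)² / E
  trichome-bearing: (1050 − 1026.75)² / 1026.75 = 0.5265
  glabrous: (319 − 342.25)² / 342.25 = 1.5794
χ² = 0.5265 + 1.5794 = 2.1059 ≈ 2.106
Degrees of freedom = 2 − 1 = 1; critical value at α = 0.05 is 3.841.
Since 2.106 < 3.841, we fail to reject the null hypothesis — the data are consistent with the 3:1 ratio.

2.106; consistent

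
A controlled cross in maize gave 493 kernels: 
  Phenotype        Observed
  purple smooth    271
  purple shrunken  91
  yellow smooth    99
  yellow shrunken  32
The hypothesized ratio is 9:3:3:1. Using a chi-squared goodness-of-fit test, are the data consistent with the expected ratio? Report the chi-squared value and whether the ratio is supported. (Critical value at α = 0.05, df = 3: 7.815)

0.678; consistent

Under the 9:3:3:1 hypothesis (Σ ratio = 16, N = 493):
  purple smooth: 493 × 9/16 = 277.3125
  purple shrunken: 493 × 3/16 = 92.4375
  yellow smooth: 493 × 3/16 = 92.4375
  yellow shrunken: 493 × 1/16 = 30.8125
χ² = Σ (O − E)² / E
  purple smooth: (271 − 277.3125)² / 277.3125 = 0.1437
  purple shrunken: (91 − 92.4375)² / 92.4375 = 0.0224
  yellow smooth: (99 − 92.4375)² / 92.4375 = 0.4659
  yellow shrunken: (32 − 30.8125)² / 30.8125 = 0.0458
χ² = 0.1437 + 0.0224 + 0.4659 + 0.0458 = 0.6778 ≈ 0.678
Degrees of freedom = 4 − 1 = 3; critical value at α = 0.05 is 7.815.
Since 0.678 < 7.815, we fail to reject the null hypothesis — the data are consistent with the 9:3:3:1 ratio.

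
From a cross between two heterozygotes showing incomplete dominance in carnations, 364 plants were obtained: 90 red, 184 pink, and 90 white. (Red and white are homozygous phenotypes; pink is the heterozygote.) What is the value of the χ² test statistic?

With incomplete dominance, a heterozygote × heterozygote cross gives a 1:2:1 phenotypic ratio.
The 1:2:1 ratio has 4 parts, so with N = 364 the expected counts are:
  red: 364 × 1/4 = 91
  pink: 364 × 2/4 = 182
  white: 364 × 1/4 = 91
χ² = Σ (O − E)² / E
  red: (90 − 91)² / 91 = 0.0110
  pink: (184 − 182)² / 182 = 0.0220
  white: (90 − 91)² / 91 = 0.0110
χ² = 0.0110 + 0.0220 + 0.0110 = 0.044

0.044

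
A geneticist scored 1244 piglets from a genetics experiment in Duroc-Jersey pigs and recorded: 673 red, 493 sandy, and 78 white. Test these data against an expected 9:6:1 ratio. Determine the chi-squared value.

Expected counts for N = 1244 under a 9:6:1 ratio (total parts = 16):
  red: 1244 × 9/16 = 699.75
  sandy: 1244 × 6/16 = 466.5
  white: 1244 × 1/16 = 77.75
χ² = Σ (O − E)² / E
  red: (673 − 699.75)² / 699.75 = 1.0226
  sandy: (493 − 466.5)² / 466.5 = 1.5054
  white: (78 − 77.75)² / 77.75 = 0.0008
χ² = 1.0226 + 1.5054 + 0.0008 = 2.5288 ≈ 2.529

2.529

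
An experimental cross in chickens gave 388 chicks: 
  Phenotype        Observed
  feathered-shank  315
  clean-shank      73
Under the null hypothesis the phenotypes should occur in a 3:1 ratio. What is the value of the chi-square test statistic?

7.918

Total ratio parts = 4. Expected numbers out of 388:
  feathered-shank: 388 × 3/4 = 291
  clean-shank: 388 × 1/4 = 97
χ² = Σ (O − E)² / E
  feathered-shank: (315 − 291)² / 291 = 1.9794
  clean-shank: (73 − 97)² / 97 = 5.9381
χ² = 1.9794 + 5.9381 = 7.9175 ≈ 7.918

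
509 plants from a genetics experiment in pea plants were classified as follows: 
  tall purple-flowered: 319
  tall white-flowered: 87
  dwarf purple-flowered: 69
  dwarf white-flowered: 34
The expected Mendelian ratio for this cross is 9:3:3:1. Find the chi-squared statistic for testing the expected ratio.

11.952

Expected counts for N = 509 under a 9:3:3:1 ratio (total parts = 16):
  tall purple-flowered: 509 × 9/16 = 286.3125
  tall white-flowered: 509 × 3/16 = 95.4375
  dwarf purple-flowered: 509 × 3/16 = 95.4375
  dwarf white-flowered: 509 × 1/16 = 31.8125
χ² = Σ (O − E)² / E
  tall purple-flowered: (319 − 286.3125)² / 286.3125 = 3.7318
  tall white-flowered: (87 − 95.4375)² / 95.4375 = 0.7459
  dwarf purple-flowered: (69 − 95.4375)² / 95.4375 = 7.3236
  dwarf white-flowered: (34 − 31.8125)² / 31.8125 = 0.1504
χ² = 3.7318 + 0.7459 + 7.3236 + 0.1504 = 11.9517 ≈ 11.952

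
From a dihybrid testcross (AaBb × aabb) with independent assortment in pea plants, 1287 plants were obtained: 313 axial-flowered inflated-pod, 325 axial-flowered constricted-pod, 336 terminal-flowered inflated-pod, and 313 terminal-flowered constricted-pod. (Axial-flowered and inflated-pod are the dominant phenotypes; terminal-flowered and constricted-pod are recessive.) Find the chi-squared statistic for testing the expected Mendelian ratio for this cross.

A dihybrid testcross with independent assortment gives a 1:1:1:1 ratio.
The 1:1:1:1 ratio has 4 parts, so with N = 1287 the expected counts are:
  axial-flowered inflated-pod: 1287 × 1/4 = 321.75
  axial-flowered constricted-pod: 1287 × 1/4 = 321.75
  terminal-flowered inflated-pod: 1287 × 1/4 = 321.75
  terminal-flowered constricted-pod: 1287 × 1/4 = 321.75
χ² = Σ (O − E)² / E
  axial-flowered inflated-pod: (313 − 321.75)² / 321.75 = 0.2380
  axial-flowered constricted-pod: (325 − 321.75)² / 321.75 = 0.0328
  terminal-flowered inflated-pod: (336 − 321.75)² / 321.75 = 0.6311
  terminal-flowered constricted-pod: (313 − 321.75)² / 321.75 = 0.2380
χ² = 0.2380 + 0.0328 + 0.6311 + 0.2380 = 1.1399 ≈ 1.140

1.140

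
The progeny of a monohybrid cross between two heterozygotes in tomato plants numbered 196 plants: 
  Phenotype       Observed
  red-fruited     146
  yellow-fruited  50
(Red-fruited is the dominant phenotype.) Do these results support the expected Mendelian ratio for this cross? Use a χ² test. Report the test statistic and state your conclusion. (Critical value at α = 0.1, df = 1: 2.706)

For a monohybrid cross between heterozygotes with complete dominance, the expected phenotypic ratio is 3:1.
Expected counts for N = 196 under a 3:1 ratio (total parts = 4):
  red-fruited: 196 × 3/4 = 147
  yellow-fruited: 196 × 1/4 = 49
χ² = Σ (O − E)² / E
  red-fruited: (146 − 147)² / 147 = 0.0068
  yellow-fruited: (50 − 49)² / 49 = 0.0204
χ² = 0.0068 + 0.0204 = 0.0272 ≈ 0.027
Degrees of freedom = 2 − 1 = 1; critical value at α = 0.1 is 2.706.
Since 0.027 < 2.706, we fail to reject the null hypothesis — the data are consistent with the 3:1 ratio.

0.027; consistent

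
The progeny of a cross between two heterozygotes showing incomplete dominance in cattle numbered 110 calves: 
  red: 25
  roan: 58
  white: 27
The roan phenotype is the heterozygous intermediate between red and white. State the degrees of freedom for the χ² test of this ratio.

2

With incomplete dominance, a heterozygote × heterozygote cross gives a 1:2:1 phenotypic ratio.
A goodness-of-fit test with 3 phenotype classes has df = 3 − 1 = 2.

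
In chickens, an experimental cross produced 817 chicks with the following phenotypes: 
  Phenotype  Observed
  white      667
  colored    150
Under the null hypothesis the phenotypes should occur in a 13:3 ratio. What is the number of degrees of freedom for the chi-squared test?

A goodness-of-fit test with 2 phenotype classes has df = 2 − 1 = 1.

1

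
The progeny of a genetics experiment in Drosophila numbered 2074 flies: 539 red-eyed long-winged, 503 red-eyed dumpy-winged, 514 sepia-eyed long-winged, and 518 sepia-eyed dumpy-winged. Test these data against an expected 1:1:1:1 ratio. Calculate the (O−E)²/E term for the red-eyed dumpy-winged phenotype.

The 1:1:1:1 ratio has 4 parts, so with N = 2074 the expected counts are:
  red-eyed long-winged: 2074 × 1/4 = 518.5
  red-eyed dumpy-winged: 2074 × 1/4 = 518.5
  sepia-eyed long-winged: 2074 × 1/4 = 518.5
  sepia-eyed dumpy-winged: 2074 × 1/4 = 518.5
Contribution of red-eyed dumpy-winged: (503 − 518.5)² / 518.5 = 0.4634

0.463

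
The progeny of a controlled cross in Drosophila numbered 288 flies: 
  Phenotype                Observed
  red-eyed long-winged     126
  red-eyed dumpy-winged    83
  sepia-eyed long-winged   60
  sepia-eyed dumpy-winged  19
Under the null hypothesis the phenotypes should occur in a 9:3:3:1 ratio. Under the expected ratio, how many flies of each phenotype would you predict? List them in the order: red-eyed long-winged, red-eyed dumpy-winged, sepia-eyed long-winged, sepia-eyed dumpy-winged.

Under the 9:3:3:1 hypothesis (Σ ratio = 16, N = 288):
  red-eyed long-winged: 288 × 9/16 = 162
  red-eyed dumpy-winged: 288 × 3/16 = 54
  sepia-eyed long-winged: 288 × 3/16 = 54
  sepia-eyed dumpy-winged: 288 × 1/16 = 18

162, 54, 54, 18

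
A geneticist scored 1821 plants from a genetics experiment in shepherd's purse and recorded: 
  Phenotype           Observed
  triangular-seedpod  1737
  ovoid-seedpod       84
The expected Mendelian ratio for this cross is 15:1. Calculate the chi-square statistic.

The 15:1 ratio has 16 parts, so with N = 1821 the expected counts are:
  triangular-seedpod: 1821 × 15/16 = 1707.1875
  ovoid-seedpod: 1821 × 1/16 = 113.8125
χ² = Σ (O − E)² / E
  triangular-seedpod: (1737 − 1707.1875)² / 1707.1875 = 0.5206
  ovoid-seedpod: (84 − 113.8125)² / 113.8125 = 7.8092
χ² = 0.5206 + 7.8092 = 8.3298 ≈ 8.330

8.330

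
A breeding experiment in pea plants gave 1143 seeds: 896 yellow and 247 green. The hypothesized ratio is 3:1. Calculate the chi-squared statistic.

The 3:1 ratio has 4 parts, so with N = 1143 the expected counts are:
  yellow: 1143 × 3/4 = 857.25
  green: 1143 × 1/4 = 285.75
χ² = Σ (O − E)² / E
  yellow: (896 − 857.25)² / 857.25 = 1.7516
  green: (247 − 285.75)² / 285.75 = 5.2548
χ² = 1.7516 + 5.2548 = 7.0064 ≈ 7.006

7.006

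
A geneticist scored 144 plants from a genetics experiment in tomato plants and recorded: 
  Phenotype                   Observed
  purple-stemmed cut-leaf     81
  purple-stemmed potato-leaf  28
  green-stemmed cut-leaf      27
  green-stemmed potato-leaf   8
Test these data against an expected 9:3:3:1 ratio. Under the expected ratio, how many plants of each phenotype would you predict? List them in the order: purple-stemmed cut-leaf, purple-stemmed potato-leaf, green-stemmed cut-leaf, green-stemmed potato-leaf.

81, 27, 27, 9

The 9:3:3:1 ratio has 16 parts, so with N = 144 the expected counts are:
  purple-stemmed cut-leaf: 144 × 9/16 = 81
  purple-stemmed potato-leaf: 144 × 3/16 = 27
  green-stemmed cut-leaf: 144 × 3/16 = 27
  green-stemmed potato-leaf: 144 × 1/16 = 9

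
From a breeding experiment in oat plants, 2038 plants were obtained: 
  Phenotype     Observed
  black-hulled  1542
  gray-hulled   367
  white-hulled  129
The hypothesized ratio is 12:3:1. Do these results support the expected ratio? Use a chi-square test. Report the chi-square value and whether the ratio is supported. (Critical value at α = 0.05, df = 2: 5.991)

0.739; consistent

The 12:3:1 ratio has 16 parts, so with N = 2038 the expected counts are:
  black-hulled: 2038 × 12/16 = 1528.5
  gray-hulled: 2038 × 3/16 = 382.125
  white-hulled: 2038 × 1/16 = 127.375
χ² = Σ (O − E)² / E
  black-hulled: (1542 − 1528.5)² / 1528.5 = 0.1192
  gray-hulled: (367 − 382.125)² / 382.125 = 0.5987
  white-hulled: (129 − 127.375)² / 127.375 = 0.0207
χ² = 0.1192 + 0.5987 + 0.0207 = 0.7386 ≈ 0.739
Degrees of freedom = 3 − 1 = 2; critical value at α = 0.05 is 5.991.
Since 0.739 < 5.991, we fail to reject the null hypothesis — the data are consistent with the 12:3:1 ratio.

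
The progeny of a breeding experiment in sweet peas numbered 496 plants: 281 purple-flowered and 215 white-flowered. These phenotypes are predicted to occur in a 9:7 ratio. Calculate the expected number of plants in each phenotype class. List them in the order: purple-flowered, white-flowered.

Total ratio parts = 16. Expected numbers out of 496:
  purple-flowered: 496 × 9/16 = 279
  white-flowered: 496 × 7/16 = 217

279, 217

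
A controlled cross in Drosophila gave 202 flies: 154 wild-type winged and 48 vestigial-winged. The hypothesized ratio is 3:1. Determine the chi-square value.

0.165

Total ratio parts = 4. Expected numbers out of 202:
  wild-type winged: 202 × 3/4 = 151.5
  vestigial-winged: 202 × 1/4 = 50.5
χ² = Σ (O − E)² / E
  wild-type winged: (154 − 151.5)² / 151.5 = 0.0413
  vestigial-winged: (48 − 50.5)² / 50.5 = 0.1238
χ² = 0.0413 + 0.1238 = 0.1651 ≈ 0.165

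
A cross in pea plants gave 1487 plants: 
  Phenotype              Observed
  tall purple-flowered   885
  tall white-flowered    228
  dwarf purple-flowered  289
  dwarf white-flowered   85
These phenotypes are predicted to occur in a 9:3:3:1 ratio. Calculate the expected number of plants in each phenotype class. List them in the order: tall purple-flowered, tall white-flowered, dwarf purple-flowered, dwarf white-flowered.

The 9:3:3:1 ratio has 16 parts, so with N = 1487 the expected counts are:
  tall purple-flowered: 1487 × 9/16 = 836.4375
  tall white-flowered: 1487 × 3/16 = 278.8125
  dwarf purple-flowered: 1487 × 3/16 = 278.8125
  dwarf white-flowered: 1487 × 1/16 = 92.9375

836.4375, 278.8125, 278.8125, 92.9375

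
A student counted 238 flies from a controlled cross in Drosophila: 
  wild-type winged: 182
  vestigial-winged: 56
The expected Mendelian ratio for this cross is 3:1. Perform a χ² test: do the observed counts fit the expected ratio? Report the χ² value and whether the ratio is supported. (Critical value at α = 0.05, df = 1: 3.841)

0.275; consistent

The 3:1 ratio has 4 parts, so with N = 238 the expected counts are:
  wild-type winged: 238 × 3/4 = 178.5
  vestigial-winged: 238 × 1/4 = 59.5
χ² = Σ (O − E)² / E
  wild-type winged: (182 − 178.5)² / 178.5 = 0.0686
  vestigial-winged: (56 − 59.5)² / 59.5 = 0.2059
χ² = 0.0686 + 0.2059 = 0.2745 ≈ 0.275
Degrees of freedom = 2 − 1 = 1; critical value at α = 0.05 is 3.841.
Since 0.275 < 3.841, we fail to reject the null hypothesis — the data are consistent with the 3:1 ratio.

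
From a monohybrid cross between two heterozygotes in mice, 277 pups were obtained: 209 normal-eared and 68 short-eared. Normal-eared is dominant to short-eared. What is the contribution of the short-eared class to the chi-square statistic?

0.023

For a monohybrid cross between heterozygotes with complete dominance, the expected phenotypic ratio is 3:1.
Expected counts for N = 277 under a 3:1 ratio (total parts = 4):
  normal-eared: 277 × 3/4 = 207.75
  short-eared: 277 × 1/4 = 69.25
Contribution of short-eared: (68 − 69.25)² / 69.25 = 0.0226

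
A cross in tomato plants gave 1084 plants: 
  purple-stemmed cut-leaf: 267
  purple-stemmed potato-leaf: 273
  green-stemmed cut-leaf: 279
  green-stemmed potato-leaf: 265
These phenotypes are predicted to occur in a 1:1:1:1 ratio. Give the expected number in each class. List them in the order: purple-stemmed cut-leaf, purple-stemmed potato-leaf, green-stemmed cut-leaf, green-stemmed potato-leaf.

Under the 1:1:1:1 hypothesis (Σ ratio = 4, N = 1084):
  purple-stemmed cut-leaf: 1084 × 1/4 = 271
  purple-stemmed potato-leaf: 1084 × 1/4 = 271
  green-stemmed cut-leaf: 1084 × 1/4 = 271
  green-stemmed potato-leaf: 1084 × 1/4 = 271

271, 271, 271, 271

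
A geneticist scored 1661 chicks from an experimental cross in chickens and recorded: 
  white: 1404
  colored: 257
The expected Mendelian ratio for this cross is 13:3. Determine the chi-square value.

Under the 13:3 hypothesis (Σ ratio = 16, N = 1661):
  white: 1661 × 13/16 = 1349.5625
  colored: 1661 × 3/16 = 311.4375
χ² = Σ (O − E)² / E
  white: (1404 − 1349.5625)² / 1349.5625 = 2.1959
  colored: (257 − 311.4375)² / 311.4375 = 9.5154
χ² = 2.1959 + 9.5154 = 11.7113 ≈ 11.711

11.711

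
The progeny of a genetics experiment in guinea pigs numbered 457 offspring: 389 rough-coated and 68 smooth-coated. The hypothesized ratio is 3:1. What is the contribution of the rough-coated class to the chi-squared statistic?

Under the 3:1 hypothesis (Σ ratio = 4, N = 457):
  rough-coated: 457 × 3/4 = 342.75
  smooth-coated: 457 × 1/4 = 114.25
Contribution of rough-coated: (389 − 342.75)² / 342.75 = 6.2409

6.241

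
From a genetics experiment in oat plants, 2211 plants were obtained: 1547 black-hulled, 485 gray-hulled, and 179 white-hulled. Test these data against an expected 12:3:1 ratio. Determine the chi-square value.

Total ratio parts = 16. Expected numbers out of 2211:
  black-hulled: 2211 × 12/16 = 1658.25
  gray-hulled: 2211 × 3/16 = 414.5625
  white-hulled: 2211 × 1/16 = 138.1875
χ² = Σ (O − E)² / E
  black-hulled: (1547 − 1658.25)² / 1658.25 = 7.4636
  gray-hulled: (485 − 414.5625)² / 414.5625 = 11.9679
  white-hulled: (179 − 138.1875)² / 138.1875 = 12.0536
χ² = 7.4636 + 11.9679 + 12.0536 = 31.4851 ≈ 31.485

31.485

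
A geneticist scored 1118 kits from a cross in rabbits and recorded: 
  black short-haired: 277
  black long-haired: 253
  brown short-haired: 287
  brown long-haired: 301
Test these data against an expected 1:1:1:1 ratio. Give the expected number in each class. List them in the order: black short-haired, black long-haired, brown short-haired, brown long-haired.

279.5, 279.5, 279.5, 279.5

Under the 1:1:1:1 hypothesis (Σ ratio = 4, N = 1118):
  black short-haired: 1118 × 1/4 = 279.5
  black long-haired: 1118 × 1/4 = 279.5
  brown short-haired: 1118 × 1/4 = 279.5
  brown long-haired: 1118 × 1/4 = 279.5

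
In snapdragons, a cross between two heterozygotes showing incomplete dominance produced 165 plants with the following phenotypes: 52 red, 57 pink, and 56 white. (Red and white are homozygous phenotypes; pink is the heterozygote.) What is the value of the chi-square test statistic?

15.958

With incomplete dominance, a heterozygote × heterozygote cross gives a 1:2:1 phenotypic ratio.
The 1:2:1 ratio has 4 parts, so with N = 165 the expected counts are:
  red: 165 × 1/4 = 41.25
  pink: 165 × 2/4 = 82.5
  white: 165 × 1/4 = 41.25
χ² = Σ (O − E)² / E
  red: (52 − 41.25)² / 41.25 = 2.8015
  pink: (57 − 82.5)² / 82.5 = 7.8818
  white: (56 − 41.25)² / 41.25 = 5.2742
χ² = 2.8015 + 7.8818 + 5.2742 = 15.9575 ≈ 15.958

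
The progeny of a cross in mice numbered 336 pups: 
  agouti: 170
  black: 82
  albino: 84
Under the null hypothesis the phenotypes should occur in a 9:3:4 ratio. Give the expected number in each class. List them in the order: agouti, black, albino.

The 9:3:4 ratio has 16 parts, so with N = 336 the expected counts are:
  agouti: 336 × 9/16 = 189
  black: 336 × 3/16 = 63
  albino: 336 × 4/16 = 84

189, 63, 84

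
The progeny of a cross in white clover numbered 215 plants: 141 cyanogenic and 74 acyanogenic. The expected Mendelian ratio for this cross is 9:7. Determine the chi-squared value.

Expected counts for N = 215 under a 9:7 ratio (total parts = 16):
  cyanogenic: 215 × 9/16 = 120.9375
  acyanogenic: 215 × 7/16 = 94.0625
χ² = Σ (O − E)² / E
  cyanogenic: (141 − 120.9375)² / 120.9375 = 3.3282
  acyanogenic: (74 − 94.0625)² / 94.0625 = 4.2791
χ² = 3.3282 + 4.2791 = 7.6073 ≈ 7.607

7.607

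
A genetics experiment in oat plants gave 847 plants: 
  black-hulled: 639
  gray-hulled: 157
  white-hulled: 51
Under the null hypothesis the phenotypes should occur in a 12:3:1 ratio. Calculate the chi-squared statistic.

Under the 12:3:1 hypothesis (Σ ratio = 16, N = 847):
  black-hulled: 847 × 12/16 = 635.25
  gray-hulled: 847 × 3/16 = 158.8125
  white-hulled: 847 × 1/16 = 52.9375
χ² = Σ (O − E)² / E
  black-hulled: (639 − 635.25)² / 635.25 = 0.0221
  gray-hulled: (157 − 158.8125)² / 158.8125 = 0.0207
  white-hulled: (51 − 52.9375)² / 52.9375 = 0.0709
χ² = 0.0221 + 0.0207 + 0.0709 = 0.1137 ≈ 0.114

0.114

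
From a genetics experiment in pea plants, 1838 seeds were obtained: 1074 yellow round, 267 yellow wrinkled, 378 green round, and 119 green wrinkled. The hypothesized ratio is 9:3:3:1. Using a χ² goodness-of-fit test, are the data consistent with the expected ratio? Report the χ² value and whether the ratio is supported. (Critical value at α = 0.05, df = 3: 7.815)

Total ratio parts = 16. Expected numbers out of 1838:
  yellow round: 1838 × 9/16 = 1033.875
  yellow wrinkled: 1838 × 3/16 = 344.625
  green round: 1838 × 3/16 = 344.625
  green wrinkled: 1838 × 1/16 = 114.875
χ² = Σ (O − E)² / E
  yellow round: (1074 − 1033.875)² / 1033.875 = 1.5573
  yellow wrinkled: (267 − 344.625)² / 344.625 = 17.4846
  green round: (378 − 344.625)² / 344.625 = 3.2322
  green wrinkled: (119 − 114.875)² / 114.875 = 0.1481
χ² = 1.5573 + 17.4846 + 3.2322 + 0.1481 = 22.4222 ≈ 22.422
Degrees of freedom = 4 − 1 = 3; critical value at α = 0.05 is 7.815.
Since 22.422 > 7.815, we reject the null hypothesis — the data do not fit the 9:3:3:1 ratio.

22.422; not consistent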